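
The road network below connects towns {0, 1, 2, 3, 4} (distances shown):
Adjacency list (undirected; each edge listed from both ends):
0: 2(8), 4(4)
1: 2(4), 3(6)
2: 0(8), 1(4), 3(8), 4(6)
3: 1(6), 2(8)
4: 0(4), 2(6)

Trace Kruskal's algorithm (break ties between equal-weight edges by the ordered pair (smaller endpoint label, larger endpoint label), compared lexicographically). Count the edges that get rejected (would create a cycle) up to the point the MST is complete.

0

Kruskal: consider edges lightest-first.
0—4 (4): add — endpoints in different components.
1—2 (4): add — endpoints in different components.
1—3 (6): add — endpoints in different components.
2—4 (6): add — endpoints in different components.
Edges rejected before the tree was complete: 0.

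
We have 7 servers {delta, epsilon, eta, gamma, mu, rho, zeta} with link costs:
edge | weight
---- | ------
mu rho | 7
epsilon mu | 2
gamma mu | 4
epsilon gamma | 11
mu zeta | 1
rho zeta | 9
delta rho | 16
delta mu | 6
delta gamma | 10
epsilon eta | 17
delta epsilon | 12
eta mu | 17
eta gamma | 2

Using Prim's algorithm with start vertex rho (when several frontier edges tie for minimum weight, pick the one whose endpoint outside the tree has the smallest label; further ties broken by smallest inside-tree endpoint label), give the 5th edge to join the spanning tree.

eta-gamma

Prim's algorithm from rho:
Step 1: frontier [mu rho 7, rho zeta 9, delta rho 16] → take mu rho (7); add mu.
Step 2: frontier [mu zeta 1, epsilon mu 2, gamma mu 4, delta mu 6, eta mu 17, rho zeta 9, delta rho 16] → take mu zeta (1); add zeta.
Step 3: frontier [epsilon mu 2, gamma mu 4, delta mu 6, eta mu 17, delta rho 16] → take epsilon mu (2); add epsilon.
Step 4: frontier [epsilon gamma 11, delta epsilon 12, epsilon eta 17, gamma mu 4, delta mu 6, eta mu 17, delta rho 16] → take gamma mu (4); add gamma.
Step 5: frontier [delta epsilon 12, epsilon eta 17, eta gamma 2, delta gamma 10, delta mu 6, eta mu 17, delta rho 16] → take eta gamma (2); add eta.
Step 6: frontier [delta epsilon 12, delta gamma 10, delta mu 6, delta rho 16] → take delta mu (6); add delta.
The 5th edge added is eta gamma.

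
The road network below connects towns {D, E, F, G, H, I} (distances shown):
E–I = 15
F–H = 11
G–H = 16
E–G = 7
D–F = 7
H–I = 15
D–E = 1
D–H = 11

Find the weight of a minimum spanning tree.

Prim, starting at E.
Step 1: cheapest edge leaving the tree is D–E (1); add D.
Step 2: cheapest edge leaving the tree is D–F (7); add F.
Step 3: cheapest edge leaving the tree is E–G (7); add G.
Step 4: cheapest edge leaving the tree is D–H (11); add H.
Step 5: cheapest edge leaving the tree is E–I (15); add I.
MST edges: D–E, D–F, E–G, D–H, E–I; total weight 1+7+7+11+15 = 41.

41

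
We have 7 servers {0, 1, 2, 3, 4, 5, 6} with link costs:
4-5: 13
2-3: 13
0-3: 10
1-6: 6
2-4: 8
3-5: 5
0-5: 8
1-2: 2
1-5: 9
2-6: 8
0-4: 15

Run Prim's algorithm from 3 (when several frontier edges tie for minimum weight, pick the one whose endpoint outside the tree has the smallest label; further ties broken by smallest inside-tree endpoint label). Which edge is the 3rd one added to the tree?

1-5

Prim's algorithm from 3:
Step 1: cheapest edge leaving the tree is 3-5 (5); add 5.
Step 2: cheapest edge leaving the tree is 0-5 (8); add 0.
Step 3: cheapest edge leaving the tree is 1-5 (9); add 1.
Step 4: cheapest edge leaving the tree is 1-2 (2); add 2.
Step 5: cheapest edge leaving the tree is 1-6 (6); add 6.
Step 6: cheapest edge leaving the tree is 2-4 (8); add 4.
The 3rd edge added is 1-5.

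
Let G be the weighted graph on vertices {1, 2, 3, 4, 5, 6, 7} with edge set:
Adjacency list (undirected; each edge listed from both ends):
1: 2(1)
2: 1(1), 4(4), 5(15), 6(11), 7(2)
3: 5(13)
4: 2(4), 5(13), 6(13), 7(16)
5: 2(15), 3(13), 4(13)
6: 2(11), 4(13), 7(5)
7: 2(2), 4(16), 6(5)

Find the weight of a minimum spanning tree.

38

Kruskal: consider edges lightest-first.
1-2 (1): add — endpoints in different components.
2-7 (2): add — endpoints in different components.
2-4 (4): add — endpoints in different components.
6-7 (5): add — endpoints in different components.
2-6 (11): skip — 2 and 6 already connected.
3-5 (13): add — endpoints in different components.
4-5 (13): add — endpoints in different components.
MST edges: 1-2, 2-7, 2-4, 6-7, 3-5, 4-5; total weight 1+2+4+5+13+13 = 38.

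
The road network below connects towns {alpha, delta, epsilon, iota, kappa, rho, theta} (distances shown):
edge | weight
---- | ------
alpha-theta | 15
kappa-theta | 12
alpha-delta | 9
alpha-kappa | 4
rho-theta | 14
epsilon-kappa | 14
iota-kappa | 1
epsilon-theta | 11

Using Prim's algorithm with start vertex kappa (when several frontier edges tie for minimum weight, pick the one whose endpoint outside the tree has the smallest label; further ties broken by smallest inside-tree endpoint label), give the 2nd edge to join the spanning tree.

Grow the tree from kappa using Prim:
Step 1: frontier [iota-kappa 1, alpha-kappa 4, kappa-theta 12, epsilon-kappa 14] → take iota-kappa (1); add iota.
Step 2: frontier [alpha-kappa 4, kappa-theta 12, epsilon-kappa 14] → take alpha-kappa (4); add alpha.
Step 3: frontier [alpha-delta 9, alpha-theta 15, kappa-theta 12, epsilon-kappa 14] → take alpha-delta (9); add delta.
Step 4: frontier [alpha-theta 15, kappa-theta 12, epsilon-kappa 14] → take kappa-theta (12); add theta.
Step 5: frontier [epsilon-kappa 14, epsilon-theta 11, rho-theta 14] → take epsilon-theta (11); add epsilon.
Step 6: frontier [rho-theta 14] → take rho-theta (14); add rho.
The 2nd edge added is alpha-kappa.

alpha-kappa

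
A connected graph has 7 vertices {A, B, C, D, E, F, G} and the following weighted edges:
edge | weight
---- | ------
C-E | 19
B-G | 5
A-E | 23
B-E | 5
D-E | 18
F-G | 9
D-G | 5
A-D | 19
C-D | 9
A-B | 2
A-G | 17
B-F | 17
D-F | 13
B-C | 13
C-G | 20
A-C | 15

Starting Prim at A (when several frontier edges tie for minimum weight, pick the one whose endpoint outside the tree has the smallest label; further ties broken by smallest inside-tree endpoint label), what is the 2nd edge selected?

Grow the tree from A using Prim:
Step 1: cheapest edge leaving the tree is A-B (2); add B.
Step 2: cheapest edge leaving the tree is B-E (5); add E.
Step 3: cheapest edge leaving the tree is B-G (5); add G.
Step 4: cheapest edge leaving the tree is D-G (5); add D.
Step 5: cheapest edge leaving the tree is C-D (9); add C.
Step 6: cheapest edge leaving the tree is F-G (9); add F.
The 2nd edge added is B-E.

B-E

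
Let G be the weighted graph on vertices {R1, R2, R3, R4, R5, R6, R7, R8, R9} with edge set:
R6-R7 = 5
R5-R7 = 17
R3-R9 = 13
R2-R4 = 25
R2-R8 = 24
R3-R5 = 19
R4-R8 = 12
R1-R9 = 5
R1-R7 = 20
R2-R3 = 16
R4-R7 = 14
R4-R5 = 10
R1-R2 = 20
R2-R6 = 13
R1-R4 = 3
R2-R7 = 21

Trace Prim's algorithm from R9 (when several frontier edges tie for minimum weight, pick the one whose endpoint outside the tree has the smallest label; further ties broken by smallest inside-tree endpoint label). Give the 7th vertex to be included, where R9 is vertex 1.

R7

Prim's algorithm from R9:
Step 1: cheapest edge leaving the tree is R1-R9 (5); add R1.
Step 2: cheapest edge leaving the tree is R1-R4 (3); add R4.
Step 3: cheapest edge leaving the tree is R4-R5 (10); add R5.
Step 4: cheapest edge leaving the tree is R4-R8 (12); add R8.
Step 5: cheapest edge leaving the tree is R3-R9 (13); add R3.
Step 6: cheapest edge leaving the tree is R4-R7 (14); add R7.
Step 7: cheapest edge leaving the tree is R6-R7 (5); add R6.
Step 8: cheapest edge leaving the tree is R2-R6 (13); add R2.
Vertex order: R9, R1, R4, R5, R8, R3, R7, R6, R2. The 7th vertex is R7.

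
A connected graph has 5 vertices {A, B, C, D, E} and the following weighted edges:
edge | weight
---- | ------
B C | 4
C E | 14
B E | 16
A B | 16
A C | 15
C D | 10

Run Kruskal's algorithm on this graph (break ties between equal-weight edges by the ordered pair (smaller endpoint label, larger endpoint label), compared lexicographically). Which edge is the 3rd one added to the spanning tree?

C-E

Kruskal's algorithm — process edges by increasing weight (ties by edge label):
B C (4): add. Components now {A} {B,C} {D} {E}
C D (10): add. Components now {A} {B,C,D} {E}
C E (14): add. Components now {A} {B,C,D,E}
A C (15): add. Components now {A,B,C,D,E}
The 3rd edge added is C E.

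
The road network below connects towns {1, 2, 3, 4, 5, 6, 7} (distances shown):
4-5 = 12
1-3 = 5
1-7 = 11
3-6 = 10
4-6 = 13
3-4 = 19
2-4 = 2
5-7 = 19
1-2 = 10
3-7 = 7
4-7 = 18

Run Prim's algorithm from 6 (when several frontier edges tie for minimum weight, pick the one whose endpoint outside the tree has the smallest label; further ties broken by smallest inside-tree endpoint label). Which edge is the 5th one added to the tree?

2-4

Prim, starting at 6.
Step 1: frontier [3-6 10, 4-6 13] → take 3-6 (10); add 3.
Step 2: frontier [1-3 5, 3-7 7, 3-4 19, 4-6 13] → take 1-3 (5); add 1.
Step 3: frontier [1-2 10, 1-7 11, 3-7 7, 3-4 19, 4-6 13] → take 3-7 (7); add 7.
Step 4: frontier [1-2 10, 3-4 19, 4-6 13, 4-7 18, 5-7 19] → take 1-2 (10); add 2.
Step 5: frontier [2-4 2, 3-4 19, 4-6 13, 4-7 18, 5-7 19] → take 2-4 (2); add 4.
Step 6: frontier [4-5 12, 5-7 19] → take 4-5 (12); add 5.
The 5th edge added is 2-4.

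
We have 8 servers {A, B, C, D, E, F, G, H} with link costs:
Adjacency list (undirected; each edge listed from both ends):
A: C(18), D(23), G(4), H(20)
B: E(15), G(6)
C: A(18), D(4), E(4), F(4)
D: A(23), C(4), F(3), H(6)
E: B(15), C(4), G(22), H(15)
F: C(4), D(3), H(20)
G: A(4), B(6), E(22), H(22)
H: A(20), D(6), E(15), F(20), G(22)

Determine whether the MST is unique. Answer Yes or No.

No

Kruskal: consider edges lightest-first.
D–F (3): add — endpoints in different components.
A–G (4): add — endpoints in different components.
C–D (4): add — endpoints in different components.
C–E (4): add — endpoints in different components.
C–F (4): skip — C and F already connected.
B–G (6): add — endpoints in different components.
D–H (6): add — endpoints in different components.
B–E (15): add — endpoints in different components.
Non-tree edge C–F has weight 4, equal to the heaviest edge on its tree cycle — swapping gives another MST of the same weight. Not unique.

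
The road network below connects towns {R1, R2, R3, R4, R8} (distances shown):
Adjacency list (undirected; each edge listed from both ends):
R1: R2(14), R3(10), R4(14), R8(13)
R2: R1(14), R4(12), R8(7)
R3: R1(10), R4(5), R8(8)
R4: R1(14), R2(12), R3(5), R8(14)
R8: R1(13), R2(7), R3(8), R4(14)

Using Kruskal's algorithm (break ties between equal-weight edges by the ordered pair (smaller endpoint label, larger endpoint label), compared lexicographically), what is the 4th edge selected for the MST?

Kruskal: consider edges lightest-first.
R3—R4 (5): add — endpoints in different components.
R2—R8 (7): add — endpoints in different components.
R3—R8 (8): add — endpoints in different components.
R1—R3 (10): add — endpoints in different components.
The 4th edge added is R1—R3.

R1-R3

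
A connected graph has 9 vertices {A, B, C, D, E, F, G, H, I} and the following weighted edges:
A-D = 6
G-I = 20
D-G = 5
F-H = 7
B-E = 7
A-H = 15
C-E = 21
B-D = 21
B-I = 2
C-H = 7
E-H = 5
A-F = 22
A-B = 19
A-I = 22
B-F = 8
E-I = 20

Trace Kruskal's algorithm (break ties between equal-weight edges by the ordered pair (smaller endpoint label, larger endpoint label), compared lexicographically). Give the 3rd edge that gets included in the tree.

E-H

Kruskal's algorithm — process edges by increasing weight (ties by edge label):
B-I (2): add — endpoints in different components.
D-G (5): add — endpoints in different components.
E-H (5): add — endpoints in different components.
A-D (6): add — endpoints in different components.
B-E (7): add — endpoints in different components.
C-H (7): add — endpoints in different components.
F-H (7): add — endpoints in different components.
B-F (8): skip — B and F already connected.
A-H (15): add — endpoints in different components.
The 3rd edge added is E-H.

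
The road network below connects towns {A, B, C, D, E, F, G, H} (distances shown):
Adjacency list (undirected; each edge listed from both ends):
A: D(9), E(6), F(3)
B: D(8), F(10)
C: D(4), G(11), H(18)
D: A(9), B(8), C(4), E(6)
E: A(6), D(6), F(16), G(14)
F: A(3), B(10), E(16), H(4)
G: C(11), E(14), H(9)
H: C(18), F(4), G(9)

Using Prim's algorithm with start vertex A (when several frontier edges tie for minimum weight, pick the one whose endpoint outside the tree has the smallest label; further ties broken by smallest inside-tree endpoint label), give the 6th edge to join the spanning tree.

B-D

Prim, starting at A.
Step 1: frontier [A—F 3, A—E 6, A—D 9] → take A—F (3); add F.
Step 2: frontier [A—E 6, A—D 9, F—H 4, B—F 10, E—F 16] → take F—H (4); add H.
Step 3: frontier [A—E 6, A—D 9, B—F 10, E—F 16, G—H 9, C—H 18] → take A—E (6); add E.
Step 4: frontier [A—D 9, D—E 6, E—G 14, B—F 10, G—H 9, C—H 18] → take D—E (6); add D.
Step 5: frontier [C—D 4, B—D 8, E—G 14, B—F 10, G—H 9, C—H 18] → take C—D (4); add C.
Step 6: frontier [C—G 11, B—D 8, E—G 14, B—F 10, G—H 9] → take B—D (8); add B.
Step 7: frontier [C—G 11, E—G 14, G—H 9] → take G—H (9); add G.
The 6th edge added is B—D.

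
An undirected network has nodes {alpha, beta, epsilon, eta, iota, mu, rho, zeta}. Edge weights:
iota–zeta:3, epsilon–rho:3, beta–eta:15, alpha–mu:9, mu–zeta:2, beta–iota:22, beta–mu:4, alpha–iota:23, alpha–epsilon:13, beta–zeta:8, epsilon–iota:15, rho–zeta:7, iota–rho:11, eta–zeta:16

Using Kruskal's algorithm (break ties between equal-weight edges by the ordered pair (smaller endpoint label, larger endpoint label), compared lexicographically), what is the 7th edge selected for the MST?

beta-eta

Sort edges by weight, then run Kruskal:
mu–zeta (2): add — endpoints in different components.
epsilon–rho (3): add — endpoints in different components.
iota–zeta (3): add — endpoints in different components.
beta–mu (4): add — endpoints in different components.
rho–zeta (7): add — endpoints in different components.
beta–zeta (8): skip — beta and zeta already connected.
alpha–mu (9): add — endpoints in different components.
iota–rho (11): skip — rho and iota already connected.
alpha–epsilon (13): skip — alpha and epsilon already connected.
beta–eta (15): add — endpoints in different components.
The 7th edge added is beta–eta.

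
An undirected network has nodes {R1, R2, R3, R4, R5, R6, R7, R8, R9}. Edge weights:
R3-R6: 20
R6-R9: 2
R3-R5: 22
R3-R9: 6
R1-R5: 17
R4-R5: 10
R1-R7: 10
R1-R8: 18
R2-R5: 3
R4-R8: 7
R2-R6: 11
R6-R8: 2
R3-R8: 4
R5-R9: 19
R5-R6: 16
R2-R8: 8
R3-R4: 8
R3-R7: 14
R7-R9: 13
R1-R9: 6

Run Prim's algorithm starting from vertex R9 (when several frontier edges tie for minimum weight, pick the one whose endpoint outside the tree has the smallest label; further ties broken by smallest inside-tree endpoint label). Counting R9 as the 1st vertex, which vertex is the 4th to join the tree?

Prim's algorithm from R9:
Step 1: cheapest edge leaving the tree is R6-R9 (2); add R6.
Step 2: cheapest edge leaving the tree is R6-R8 (2); add R8.
Step 3: cheapest edge leaving the tree is R3-R8 (4); add R3.
Step 4: cheapest edge leaving the tree is R1-R9 (6); add R1.
Step 5: cheapest edge leaving the tree is R4-R8 (7); add R4.
Step 6: cheapest edge leaving the tree is R2-R8 (8); add R2.
Step 7: cheapest edge leaving the tree is R2-R5 (3); add R5.
Step 8: cheapest edge leaving the tree is R1-R7 (10); add R7.
Vertex order: R9, R6, R8, R3, R1, R4, R2, R5, R7. The 4th vertex is R3.

R3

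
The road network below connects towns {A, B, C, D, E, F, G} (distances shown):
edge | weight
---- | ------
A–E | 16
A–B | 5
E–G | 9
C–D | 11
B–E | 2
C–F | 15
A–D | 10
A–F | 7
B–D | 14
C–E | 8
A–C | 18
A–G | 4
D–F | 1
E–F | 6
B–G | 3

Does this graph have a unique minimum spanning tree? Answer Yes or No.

Yes

Sort edges by weight, then run Kruskal:
D–F (1): add. Components now {A} {B} {C} {D,F} {E} {G}
B–E (2): add. Components now {A} {B,E} {C} {D,F} {G}
B–G (3): add. Components now {A} {B,E,G} {C} {D,F}
A–G (4): add. Components now {A,B,E,G} {C} {D,F}
A–B (5): skip — A and B already connected.
E–F (6): add. Components now {A,B,D,E,F,G} {C}
A–F (7): skip — A and F already connected.
C–E (8): add. Components now {A,B,C,D,E,F,G}
Every non-tree edge has weight strictly greater than the heaviest edge on the tree path between its endpoints, so the MST is unique.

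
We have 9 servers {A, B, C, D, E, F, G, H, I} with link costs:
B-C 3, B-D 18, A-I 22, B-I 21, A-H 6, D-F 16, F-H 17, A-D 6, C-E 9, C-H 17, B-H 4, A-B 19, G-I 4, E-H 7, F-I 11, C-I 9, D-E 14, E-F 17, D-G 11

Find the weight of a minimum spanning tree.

Prim, starting at G.
Step 1: cheapest edge leaving the tree is G-I (4); add I.
Step 2: cheapest edge leaving the tree is C-I (9); add C.
Step 3: cheapest edge leaving the tree is B-C (3); add B.
Step 4: cheapest edge leaving the tree is B-H (4); add H.
Step 5: cheapest edge leaving the tree is A-H (6); add A.
Step 6: cheapest edge leaving the tree is A-D (6); add D.
Step 7: cheapest edge leaving the tree is E-H (7); add E.
Step 8: cheapest edge leaving the tree is F-I (11); add F.
MST edges: G-I, C-I, B-C, B-H, A-H, A-D, E-H, F-I; total weight 4+9+3+4+6+6+7+11 = 50.

50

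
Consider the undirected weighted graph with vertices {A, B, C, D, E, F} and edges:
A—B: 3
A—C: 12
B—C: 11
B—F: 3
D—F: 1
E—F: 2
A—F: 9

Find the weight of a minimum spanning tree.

Prim, starting at D.
Step 1: cheapest edge leaving the tree is D—F (1); add F.
Step 2: cheapest edge leaving the tree is E—F (2); add E.
Step 3: cheapest edge leaving the tree is B—F (3); add B.
Step 4: cheapest edge leaving the tree is A—B (3); add A.
Step 5: cheapest edge leaving the tree is B—C (11); add C.
MST edges: D—F, E—F, B—F, A—B, B—C; total weight 1+2+3+3+11 = 20.

20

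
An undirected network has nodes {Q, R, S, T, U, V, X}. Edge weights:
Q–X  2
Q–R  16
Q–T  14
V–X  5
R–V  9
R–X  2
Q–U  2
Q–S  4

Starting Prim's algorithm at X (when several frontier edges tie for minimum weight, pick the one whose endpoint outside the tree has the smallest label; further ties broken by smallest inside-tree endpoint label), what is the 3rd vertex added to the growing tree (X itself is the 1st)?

Prim, starting at X.
Step 1: cheapest edge leaving the tree is Q–X (2); add Q.
Step 2: cheapest edge leaving the tree is R–X (2); add R.
Step 3: cheapest edge leaving the tree is Q–U (2); add U.
Step 4: cheapest edge leaving the tree is Q–S (4); add S.
Step 5: cheapest edge leaving the tree is V–X (5); add V.
Step 6: cheapest edge leaving the tree is Q–T (14); add T.
Vertex order: X, Q, R, U, S, V, T. The 3rd vertex is R.

R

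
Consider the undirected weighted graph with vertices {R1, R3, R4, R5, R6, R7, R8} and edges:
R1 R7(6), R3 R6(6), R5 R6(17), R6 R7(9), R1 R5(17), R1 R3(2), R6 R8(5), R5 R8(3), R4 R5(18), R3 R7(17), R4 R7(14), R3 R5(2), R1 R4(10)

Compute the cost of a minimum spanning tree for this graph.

Prim's algorithm from R8:
Step 1: frontier [R5 R8 3, R6 R8 5] → take R5 R8 (3); add R5.
Step 2: frontier [R3 R5 2, R1 R5 17, R5 R6 17, R4 R5 18, R6 R8 5] → take R3 R5 (2); add R3.
Step 3: frontier [R1 R3 2, R3 R6 6, R3 R7 17, R1 R5 17, R5 R6 17, R4 R5 18, R6 R8 5] → take R1 R3 (2); add R1.
Step 4: frontier [R1 R7 6, R1 R4 10, R3 R6 6, R3 R7 17, R5 R6 17, R4 R5 18, R6 R8 5] → take R6 R8 (5); add R6.
Step 5: frontier [R1 R7 6, R1 R4 10, R3 R7 17, R4 R5 18, R6 R7 9] → take R1 R7 (6); add R7.
Step 6: frontier [R1 R4 10, R4 R5 18, R4 R7 14] → take R1 R4 (10); add R4.
MST edges: R5 R8, R3 R5, R1 R3, R6 R8, R1 R7, R1 R4; total weight 3+2+2+5+6+10 = 28.

28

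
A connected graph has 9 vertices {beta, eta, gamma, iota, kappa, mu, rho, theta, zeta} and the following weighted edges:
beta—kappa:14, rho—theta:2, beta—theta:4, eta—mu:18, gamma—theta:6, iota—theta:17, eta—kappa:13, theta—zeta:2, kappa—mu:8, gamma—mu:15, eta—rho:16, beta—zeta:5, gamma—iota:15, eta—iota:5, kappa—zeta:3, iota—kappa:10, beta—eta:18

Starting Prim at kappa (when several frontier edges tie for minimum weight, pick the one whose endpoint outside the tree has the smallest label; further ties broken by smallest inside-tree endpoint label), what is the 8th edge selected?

eta-iota

Prim's algorithm from kappa:
Step 1: cheapest edge leaving the tree is kappa—zeta (3); add zeta.
Step 2: cheapest edge leaving the tree is theta—zeta (2); add theta.
Step 3: cheapest edge leaving the tree is rho—theta (2); add rho.
Step 4: cheapest edge leaving the tree is beta—theta (4); add beta.
Step 5: cheapest edge leaving the tree is gamma—theta (6); add gamma.
Step 6: cheapest edge leaving the tree is kappa—mu (8); add mu.
Step 7: cheapest edge leaving the tree is iota—kappa (10); add iota.
Step 8: cheapest edge leaving the tree is eta—iota (5); add eta.
The 8th edge added is eta—iota.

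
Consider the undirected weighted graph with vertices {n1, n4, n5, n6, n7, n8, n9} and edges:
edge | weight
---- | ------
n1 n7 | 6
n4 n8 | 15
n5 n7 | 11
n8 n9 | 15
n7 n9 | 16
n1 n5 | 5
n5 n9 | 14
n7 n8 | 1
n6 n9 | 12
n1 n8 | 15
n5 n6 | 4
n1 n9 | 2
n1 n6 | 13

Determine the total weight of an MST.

Kruskal: consider edges lightest-first.
n7 n8 (1): add. Components now {n7,n8} {n5} {n1} {n4} {n6} {n9}
n1 n9 (2): add. Components now {n7,n8} {n5} {n1,n9} {n4} {n6}
n5 n6 (4): add. Components now {n7,n8} {n5,n6} {n1,n9} {n4}
n1 n5 (5): add. Components now {n7,n8} {n1,n5,n6,n9} {n4}
n1 n7 (6): add. Components now {n1,n5,n6,n7,n8,n9} {n4}
n5 n7 (11): skip — n7 and n5 already connected.
n6 n9 (12): skip — n6 and n9 already connected.
n1 n6 (13): skip — n1 and n6 already connected.
n5 n9 (14): skip — n5 and n9 already connected.
n1 n8 (15): skip — n8 and n1 already connected.
n4 n8 (15): add. Components now {n1,n4,n5,n6,n7,n8,n9}
MST edges: n7 n8, n1 n9, n5 n6, n1 n5, n1 n7, n4 n8; total weight 1+2+4+5+6+15 = 33.

33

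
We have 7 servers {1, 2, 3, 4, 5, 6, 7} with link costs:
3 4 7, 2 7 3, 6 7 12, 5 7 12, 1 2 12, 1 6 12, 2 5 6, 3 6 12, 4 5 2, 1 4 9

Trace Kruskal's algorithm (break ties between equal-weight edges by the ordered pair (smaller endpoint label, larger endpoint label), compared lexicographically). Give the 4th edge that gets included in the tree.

Kruskal: consider edges lightest-first.
4 5 (2): add. Components now {1} {2} {3} {4,5} {6} {7}
2 7 (3): add. Components now {1} {2,7} {3} {4,5} {6}
2 5 (6): add. Components now {1} {2,4,5,7} {3} {6}
3 4 (7): add. Components now {1} {2,3,4,5,7} {6}
1 4 (9): add. Components now {1,2,3,4,5,7} {6}
1 2 (12): skip — 1 and 2 already connected.
1 6 (12): add. Components now {1,2,3,4,5,6,7}
The 4th edge added is 3 4.

3-4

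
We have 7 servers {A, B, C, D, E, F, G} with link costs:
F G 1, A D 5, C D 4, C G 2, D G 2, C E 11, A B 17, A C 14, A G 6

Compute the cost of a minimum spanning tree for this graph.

Grow the tree from D using Prim:
Step 1: frontier [D G 2, C D 4, A D 5] → take D G (2); add G.
Step 2: frontier [C D 4, A D 5, F G 1, C G 2, A G 6] → take F G (1); add F.
Step 3: frontier [C D 4, A D 5, C G 2, A G 6] → take C G (2); add C.
Step 4: frontier [C E 11, A C 14, A D 5, A G 6] → take A D (5); add A.
Step 5: frontier [A B 17, C E 11] → take C E (11); add E.
Step 6: frontier [A B 17] → take A B (17); add B.
MST edges: D G, F G, C G, A D, C E, A B; total weight 2+1+2+5+11+17 = 38.

38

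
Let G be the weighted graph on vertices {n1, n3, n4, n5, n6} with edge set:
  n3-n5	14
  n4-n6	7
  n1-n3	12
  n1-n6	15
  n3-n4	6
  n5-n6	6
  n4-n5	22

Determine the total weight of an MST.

31

Sort edges by weight, then run Kruskal:
n3-n4 (6): add. Components now {n6} {n5} {n3,n4} {n1}
n5-n6 (6): add. Components now {n5,n6} {n3,n4} {n1}
n4-n6 (7): add. Components now {n3,n4,n5,n6} {n1}
n1-n3 (12): add. Components now {n1,n3,n4,n5,n6}
MST edges: n3-n4, n5-n6, n4-n6, n1-n3; total weight 6+6+7+12 = 31.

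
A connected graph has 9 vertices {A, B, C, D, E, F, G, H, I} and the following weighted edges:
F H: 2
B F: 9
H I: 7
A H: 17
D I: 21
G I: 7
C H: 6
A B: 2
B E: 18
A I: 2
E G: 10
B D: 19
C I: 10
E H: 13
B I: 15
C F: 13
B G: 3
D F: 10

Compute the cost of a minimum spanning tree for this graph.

Kruskal: consider edges lightest-first.
A B (2): add — endpoints in different components.
A I (2): add — endpoints in different components.
F H (2): add — endpoints in different components.
B G (3): add — endpoints in different components.
C H (6): add — endpoints in different components.
G I (7): skip — G and I already connected.
H I (7): add — endpoints in different components.
B F (9): skip — B and F already connected.
C I (10): skip — C and I already connected.
D F (10): add — endpoints in different components.
E G (10): add — endpoints in different components.
MST edges: A B, A I, F H, B G, C H, H I, D F, E G; total weight 2+2+2+3+6+7+10+10 = 42.

42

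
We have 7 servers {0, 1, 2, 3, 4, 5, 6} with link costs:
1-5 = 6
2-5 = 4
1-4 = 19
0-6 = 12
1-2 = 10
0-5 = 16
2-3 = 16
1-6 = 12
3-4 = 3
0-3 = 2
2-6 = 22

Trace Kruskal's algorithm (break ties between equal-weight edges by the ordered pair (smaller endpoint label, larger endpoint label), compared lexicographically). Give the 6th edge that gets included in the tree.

1-6

Kruskal: consider edges lightest-first.
0-3 (2): add — endpoints in different components.
3-4 (3): add — endpoints in different components.
2-5 (4): add — endpoints in different components.
1-5 (6): add — endpoints in different components.
1-2 (10): skip — 1 and 2 already connected.
0-6 (12): add — endpoints in different components.
1-6 (12): add — endpoints in different components.
The 6th edge added is 1-6.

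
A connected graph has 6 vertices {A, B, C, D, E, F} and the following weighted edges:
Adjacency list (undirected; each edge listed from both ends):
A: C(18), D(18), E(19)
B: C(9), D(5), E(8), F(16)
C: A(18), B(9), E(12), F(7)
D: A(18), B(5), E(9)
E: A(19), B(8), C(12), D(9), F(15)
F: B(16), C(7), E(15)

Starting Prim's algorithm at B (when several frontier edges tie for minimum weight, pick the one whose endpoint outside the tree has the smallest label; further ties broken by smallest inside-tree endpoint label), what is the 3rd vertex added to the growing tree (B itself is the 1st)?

E

Grow the tree from B using Prim:
Step 1: cheapest edge leaving the tree is B-D (5); add D.
Step 2: cheapest edge leaving the tree is B-E (8); add E.
Step 3: cheapest edge leaving the tree is B-C (9); add C.
Step 4: cheapest edge leaving the tree is C-F (7); add F.
Step 5: cheapest edge leaving the tree is A-C (18); add A.
Vertex order: B, D, E, C, F, A. The 3rd vertex is E.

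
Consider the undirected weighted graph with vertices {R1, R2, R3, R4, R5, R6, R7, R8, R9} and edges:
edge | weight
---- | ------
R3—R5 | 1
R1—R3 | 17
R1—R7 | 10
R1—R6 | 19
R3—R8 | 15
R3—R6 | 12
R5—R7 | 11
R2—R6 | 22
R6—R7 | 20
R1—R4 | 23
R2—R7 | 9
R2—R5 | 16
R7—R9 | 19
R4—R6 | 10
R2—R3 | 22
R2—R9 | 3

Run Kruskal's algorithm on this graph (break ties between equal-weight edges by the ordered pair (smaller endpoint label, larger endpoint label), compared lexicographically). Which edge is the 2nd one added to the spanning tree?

Sort edges by weight, then run Kruskal:
R3—R5 (1): add — endpoints in different components.
R2—R9 (3): add — endpoints in different components.
R2—R7 (9): add — endpoints in different components.
R1—R7 (10): add — endpoints in different components.
R4—R6 (10): add — endpoints in different components.
R5—R7 (11): add — endpoints in different components.
R3—R6 (12): add — endpoints in different components.
R3—R8 (15): add — endpoints in different components.
The 2nd edge added is R2—R9.

R2-R9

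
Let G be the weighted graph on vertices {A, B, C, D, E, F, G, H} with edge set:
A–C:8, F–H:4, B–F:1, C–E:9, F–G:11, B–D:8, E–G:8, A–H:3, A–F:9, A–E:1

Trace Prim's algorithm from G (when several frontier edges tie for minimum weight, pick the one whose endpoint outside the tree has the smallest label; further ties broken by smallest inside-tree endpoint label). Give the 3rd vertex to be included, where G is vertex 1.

Prim, starting at G.
Step 1: frontier [E–G 8, F–G 11] → take E–G (8); add E.
Step 2: frontier [A–E 1, C–E 9, F–G 11] → take A–E (1); add A.
Step 3: frontier [A–H 3, A–C 8, A–F 9, C–E 9, F–G 11] → take A–H (3); add H.
Step 4: frontier [A–C 8, A–F 9, C–E 9, F–G 11, F–H 4] → take F–H (4); add F.
Step 5: frontier [A–C 8, C–E 9, B–F 1] → take B–F (1); add B.
Step 6: frontier [A–C 8, B–D 8, C–E 9] → take A–C (8); add C.
Step 7: frontier [B–D 8] → take B–D (8); add D.
Vertex order: G, E, A, H, F, B, C, D. The 3rd vertex is A.

A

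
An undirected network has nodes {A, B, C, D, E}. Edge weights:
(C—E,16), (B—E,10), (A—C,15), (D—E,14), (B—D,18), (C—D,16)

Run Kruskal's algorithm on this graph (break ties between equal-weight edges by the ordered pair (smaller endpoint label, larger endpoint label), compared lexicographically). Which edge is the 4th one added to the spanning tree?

Kruskal's algorithm — process edges by increasing weight (ties by edge label):
B—E (10): add. Components now {A} {B,E} {C} {D}
D—E (14): add. Components now {A} {B,D,E} {C}
A—C (15): add. Components now {A,C} {B,D,E}
C—D (16): add. Components now {A,B,C,D,E}
The 4th edge added is C—D.

C-D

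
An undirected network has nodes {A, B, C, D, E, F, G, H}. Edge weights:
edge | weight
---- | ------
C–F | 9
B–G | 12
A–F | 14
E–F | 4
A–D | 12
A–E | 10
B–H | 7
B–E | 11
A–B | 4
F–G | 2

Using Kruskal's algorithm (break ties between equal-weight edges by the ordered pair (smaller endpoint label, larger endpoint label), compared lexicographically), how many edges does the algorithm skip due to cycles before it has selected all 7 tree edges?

1

Kruskal's algorithm — process edges by increasing weight (ties by edge label):
F–G (2): add — endpoints in different components.
A–B (4): add — endpoints in different components.
E–F (4): add — endpoints in different components.
B–H (7): add — endpoints in different components.
C–F (9): add — endpoints in different components.
A–E (10): add — endpoints in different components.
B–E (11): skip — B and E already connected.
A–D (12): add — endpoints in different components.
Edges rejected before the tree was complete: 1.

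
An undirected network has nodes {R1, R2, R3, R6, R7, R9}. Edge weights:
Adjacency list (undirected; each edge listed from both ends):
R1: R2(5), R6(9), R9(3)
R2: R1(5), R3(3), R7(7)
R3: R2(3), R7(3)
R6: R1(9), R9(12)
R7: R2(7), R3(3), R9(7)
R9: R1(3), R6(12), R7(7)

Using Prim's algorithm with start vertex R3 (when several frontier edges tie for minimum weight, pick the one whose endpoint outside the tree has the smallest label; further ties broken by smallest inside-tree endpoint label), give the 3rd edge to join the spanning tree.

Prim, starting at R3.
Step 1: cheapest edge leaving the tree is R2—R3 (3); add R2.
Step 2: cheapest edge leaving the tree is R3—R7 (3); add R7.
Step 3: cheapest edge leaving the tree is R1—R2 (5); add R1.
Step 4: cheapest edge leaving the tree is R1—R9 (3); add R9.
Step 5: cheapest edge leaving the tree is R1—R6 (9); add R6.
The 3rd edge added is R1—R2.

R1-R2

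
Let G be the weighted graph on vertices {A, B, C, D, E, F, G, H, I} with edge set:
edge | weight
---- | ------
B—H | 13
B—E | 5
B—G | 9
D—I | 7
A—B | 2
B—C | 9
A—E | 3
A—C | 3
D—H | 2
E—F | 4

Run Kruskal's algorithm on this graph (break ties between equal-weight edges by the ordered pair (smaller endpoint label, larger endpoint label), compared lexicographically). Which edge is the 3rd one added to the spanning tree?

A-C

Kruskal's algorithm — process edges by increasing weight (ties by edge label):
A—B (2): add — endpoints in different components.
D—H (2): add — endpoints in different components.
A—C (3): add — endpoints in different components.
A—E (3): add — endpoints in different components.
E—F (4): add — endpoints in different components.
B—E (5): skip — B and E already connected.
D—I (7): add — endpoints in different components.
B—C (9): skip — B and C already connected.
B—G (9): add — endpoints in different components.
B—H (13): add — endpoints in different components.
The 3rd edge added is A—C.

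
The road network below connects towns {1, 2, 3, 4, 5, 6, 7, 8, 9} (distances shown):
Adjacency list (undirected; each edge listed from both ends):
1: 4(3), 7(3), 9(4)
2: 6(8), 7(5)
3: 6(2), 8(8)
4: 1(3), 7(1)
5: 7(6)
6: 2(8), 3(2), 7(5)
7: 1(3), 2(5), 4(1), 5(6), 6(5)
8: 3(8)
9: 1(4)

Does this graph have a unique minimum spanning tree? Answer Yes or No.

No

Kruskal: consider edges lightest-first.
4 7 (1): add — endpoints in different components.
3 6 (2): add — endpoints in different components.
1 4 (3): add — endpoints in different components.
1 7 (3): skip — 1 and 7 already connected.
1 9 (4): add — endpoints in different components.
2 7 (5): add — endpoints in different components.
6 7 (5): add — endpoints in different components.
5 7 (6): add — endpoints in different components.
2 6 (8): skip — 2 and 6 already connected.
3 8 (8): add — endpoints in different components.
Non-tree edge 1 7 has weight 3, equal to the heaviest edge on its tree cycle — swapping gives another MST of the same weight. Not unique.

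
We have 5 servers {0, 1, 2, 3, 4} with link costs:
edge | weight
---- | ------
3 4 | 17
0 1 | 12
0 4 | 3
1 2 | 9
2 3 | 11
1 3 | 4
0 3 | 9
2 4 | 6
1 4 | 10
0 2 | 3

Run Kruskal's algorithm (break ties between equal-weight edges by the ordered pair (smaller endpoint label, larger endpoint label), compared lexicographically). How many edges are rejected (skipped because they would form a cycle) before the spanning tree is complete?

Sort edges by weight, then run Kruskal:
0 2 (3): add — endpoints in different components.
0 4 (3): add — endpoints in different components.
1 3 (4): add — endpoints in different components.
2 4 (6): skip — 2 and 4 already connected.
0 3 (9): add — endpoints in different components.
Edges rejected before the tree was complete: 1.

1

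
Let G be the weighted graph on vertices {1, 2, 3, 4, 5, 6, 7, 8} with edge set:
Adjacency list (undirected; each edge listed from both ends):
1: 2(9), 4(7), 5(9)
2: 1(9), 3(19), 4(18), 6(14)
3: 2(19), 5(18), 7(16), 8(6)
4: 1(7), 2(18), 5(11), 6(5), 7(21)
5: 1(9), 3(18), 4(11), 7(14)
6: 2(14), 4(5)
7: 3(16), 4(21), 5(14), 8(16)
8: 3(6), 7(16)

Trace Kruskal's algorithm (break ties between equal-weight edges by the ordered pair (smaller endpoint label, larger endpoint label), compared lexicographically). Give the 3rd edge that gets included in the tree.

1-4

Kruskal: consider edges lightest-first.
4 6 (5): add — endpoints in different components.
3 8 (6): add — endpoints in different components.
1 4 (7): add — endpoints in different components.
1 2 (9): add — endpoints in different components.
1 5 (9): add — endpoints in different components.
4 5 (11): skip — 4 and 5 already connected.
2 6 (14): skip — 2 and 6 already connected.
5 7 (14): add — endpoints in different components.
3 7 (16): add — endpoints in different components.
The 3rd edge added is 1 4.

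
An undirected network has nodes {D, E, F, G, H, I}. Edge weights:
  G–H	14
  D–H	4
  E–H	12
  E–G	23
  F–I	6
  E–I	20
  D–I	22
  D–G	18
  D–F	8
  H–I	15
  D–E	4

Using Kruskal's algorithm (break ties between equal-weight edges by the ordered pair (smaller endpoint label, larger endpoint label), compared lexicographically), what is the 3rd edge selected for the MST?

Kruskal: consider edges lightest-first.
D–E (4): add. Components now {D,E} {F} {G} {H} {I}
D–H (4): add. Components now {D,E,H} {F} {G} {I}
F–I (6): add. Components now {D,E,H} {F,I} {G}
D–F (8): add. Components now {D,E,F,H,I} {G}
E–H (12): skip — E and H already connected.
G–H (14): add. Components now {D,E,F,G,H,I}
The 3rd edge added is F–I.

F-I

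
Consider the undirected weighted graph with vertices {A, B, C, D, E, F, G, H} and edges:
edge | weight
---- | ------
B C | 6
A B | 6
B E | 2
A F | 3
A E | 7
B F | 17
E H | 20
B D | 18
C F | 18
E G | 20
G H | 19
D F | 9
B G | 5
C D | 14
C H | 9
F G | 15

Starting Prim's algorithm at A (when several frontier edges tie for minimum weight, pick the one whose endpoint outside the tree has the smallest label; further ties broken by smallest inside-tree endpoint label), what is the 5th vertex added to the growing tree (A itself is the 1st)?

G

Prim, starting at A.
Step 1: cheapest edge leaving the tree is A F (3); add F.
Step 2: cheapest edge leaving the tree is A B (6); add B.
Step 3: cheapest edge leaving the tree is B E (2); add E.
Step 4: cheapest edge leaving the tree is B G (5); add G.
Step 5: cheapest edge leaving the tree is B C (6); add C.
Step 6: cheapest edge leaving the tree is D F (9); add D.
Step 7: cheapest edge leaving the tree is C H (9); add H.
Vertex order: A, F, B, E, G, C, D, H. The 5th vertex is G.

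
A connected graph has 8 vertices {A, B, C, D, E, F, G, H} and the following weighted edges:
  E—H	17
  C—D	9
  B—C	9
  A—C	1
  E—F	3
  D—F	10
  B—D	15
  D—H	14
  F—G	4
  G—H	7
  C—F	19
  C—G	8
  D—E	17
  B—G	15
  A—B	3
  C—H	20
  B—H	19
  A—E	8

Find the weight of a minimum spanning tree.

35

Prim's algorithm from D:
Step 1: cheapest edge leaving the tree is C—D (9); add C.
Step 2: cheapest edge leaving the tree is A—C (1); add A.
Step 3: cheapest edge leaving the tree is A—B (3); add B.
Step 4: cheapest edge leaving the tree is A—E (8); add E.
Step 5: cheapest edge leaving the tree is E—F (3); add F.
Step 6: cheapest edge leaving the tree is F—G (4); add G.
Step 7: cheapest edge leaving the tree is G—H (7); add H.
MST edges: C—D, A—C, A—B, A—E, E—F, F—G, G—H; total weight 9+1+3+8+3+4+7 = 35.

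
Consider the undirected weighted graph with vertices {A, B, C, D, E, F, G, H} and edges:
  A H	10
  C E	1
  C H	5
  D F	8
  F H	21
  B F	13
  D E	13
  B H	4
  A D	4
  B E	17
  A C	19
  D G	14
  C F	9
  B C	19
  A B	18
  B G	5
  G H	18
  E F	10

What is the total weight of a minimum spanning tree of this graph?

Prim's algorithm from B:
Step 1: cheapest edge leaving the tree is B H (4); add H.
Step 2: cheapest edge leaving the tree is C H (5); add C.
Step 3: cheapest edge leaving the tree is C E (1); add E.
Step 4: cheapest edge leaving the tree is B G (5); add G.
Step 5: cheapest edge leaving the tree is C F (9); add F.
Step 6: cheapest edge leaving the tree is D F (8); add D.
Step 7: cheapest edge leaving the tree is A D (4); add A.
MST edges: B H, C H, C E, B G, C F, D F, A D; total weight 4+5+1+5+9+8+4 = 36.

36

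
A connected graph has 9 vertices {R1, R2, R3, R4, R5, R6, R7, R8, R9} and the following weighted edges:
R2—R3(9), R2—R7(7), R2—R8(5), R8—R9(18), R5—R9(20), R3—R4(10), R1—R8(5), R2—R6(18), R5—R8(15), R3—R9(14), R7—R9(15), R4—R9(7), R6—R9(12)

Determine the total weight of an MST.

Grow the tree from R3 using Prim:
Step 1: frontier [R2—R3 9, R3—R4 10, R3—R9 14] → take R2—R3 (9); add R2.
Step 2: frontier [R2—R8 5, R2—R7 7, R2—R6 18, R3—R4 10, R3—R9 14] → take R2—R8 (5); add R8.
Step 3: frontier [R2—R7 7, R2—R6 18, R3—R4 10, R3—R9 14, R1—R8 5, R5—R8 15, R8—R9 18] → take R1—R8 (5); add R1.
Step 4: frontier [R2—R7 7, R2—R6 18, R3—R4 10, R3—R9 14, R5—R8 15, R8—R9 18] → take R2—R7 (7); add R7.
Step 5: frontier [R2—R6 18, R3—R4 10, R3—R9 14, R7—R9 15, R5—R8 15, R8—R9 18] → take R3—R4 (10); add R4.
Step 6: frontier [R2—R6 18, R3—R9 14, R4—R9 7, R7—R9 15, R5—R8 15, R8—R9 18] → take R4—R9 (7); add R9.
Step 7: frontier [R2—R6 18, R5—R8 15, R6—R9 12, R5—R9 20] → take R6—R9 (12); add R6.
Step 8: frontier [R5—R8 15, R5—R9 20] → take R5—R8 (15); add R5.
MST edges: R2—R3, R2—R8, R1—R8, R2—R7, R3—R4, R4—R9, R6—R9, R5—R8; total weight 9+5+5+7+10+7+12+15 = 70.

70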